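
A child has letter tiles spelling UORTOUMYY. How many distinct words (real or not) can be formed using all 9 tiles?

The 9 letters of UORTOUMYY have repeats: O appearing twice, U appearing twice, and Y appearing twice.
The number of distinct arrangements is 9!/(2!·2!·2!) = 362880/8 = 45360.

45360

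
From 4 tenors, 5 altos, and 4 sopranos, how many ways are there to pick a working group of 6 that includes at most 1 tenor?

Split by how many tenors are chosen (0 through 1).
Sum: C(4,0)·C(9,6) + C(4,1)·C(9,5) = 84 + 504 = 588.

588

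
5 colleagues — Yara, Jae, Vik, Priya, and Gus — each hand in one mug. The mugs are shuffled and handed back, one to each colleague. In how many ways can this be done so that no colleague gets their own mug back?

Count assignments avoiding every fixed point. For any j of the 5 colleagues fixed to their own mug, the other 5−j can be arranged in (5−j)! ways.
By inclusion–exclusion this is Σ_{j=0}^{5} (−1)^j C(5,j)·(5−j)!.
Computing: 120 − 120 + 60 − 20 + 5 − 1 = 44.

44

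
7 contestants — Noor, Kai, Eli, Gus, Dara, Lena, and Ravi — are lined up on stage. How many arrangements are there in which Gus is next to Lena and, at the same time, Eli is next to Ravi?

480

Treat {Gus,Lena} as one block (2 orders) and {Eli,Ravi} as another (2 orders).
That leaves 5 units to arrange: 2 × 2 × 5! = 4 × 120 = 480.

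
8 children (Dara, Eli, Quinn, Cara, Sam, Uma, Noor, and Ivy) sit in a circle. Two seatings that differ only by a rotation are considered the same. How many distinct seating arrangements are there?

Fix one person's seat to break rotational symmetry; the remaining 7 people can be arranged in (7)! = 5040 ways.

5040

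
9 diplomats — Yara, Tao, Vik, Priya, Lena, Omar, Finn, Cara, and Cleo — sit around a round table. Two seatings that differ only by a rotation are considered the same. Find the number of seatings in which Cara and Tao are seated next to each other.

Glue Cara and Tao into a block (2 internal orders). Seating 8 units around a circle gives (7)! arrangements.
So 2 × (7)! = 2 × 5040 = 10080.

10080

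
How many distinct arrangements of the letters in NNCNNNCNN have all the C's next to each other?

8

Treat the 2 copies of C as a single block. The multiset to arrange is then {CC, N, N, N, N, N, N, N}, 8 items in all.
That gives (8)!/(7!) = 8 arrangements.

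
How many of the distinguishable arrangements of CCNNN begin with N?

Fix N in the first position and arrange the remaining 4 letters.
Those 4 letters have C appearing twice and N appearing twice, giving (4)!/(2!·2!) = 6.

6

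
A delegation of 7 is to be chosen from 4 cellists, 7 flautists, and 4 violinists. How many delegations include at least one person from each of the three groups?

With no constraint there are C(15,7) = 6435 possible selections.
Subtract selections that omit an entire group: no cellists → C(11,7) = 330; no flautists → C(8,7) = 8; no violinists → C(11,7) = 330.
Add back selections omitting two groups (i.e. drawn from a single group): C(4,7) + C(7,7) + C(4,7) = 1.
By inclusion–exclusion: 6435 − 668 + 1 = 5768.

5768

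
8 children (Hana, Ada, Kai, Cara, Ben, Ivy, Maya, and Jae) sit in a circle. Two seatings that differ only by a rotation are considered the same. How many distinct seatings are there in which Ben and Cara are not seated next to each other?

3600

Without the restriction there are (7)! = 5040 seatings.
Those with Ben next to Cara: fuse the pair into one unit and seat 7 units around a circle — 2·(6)! = 1440.
Subtracting, 5040 − 1440 = 3600.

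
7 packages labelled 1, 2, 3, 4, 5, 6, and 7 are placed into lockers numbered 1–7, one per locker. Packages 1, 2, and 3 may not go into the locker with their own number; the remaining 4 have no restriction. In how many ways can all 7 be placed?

3216

Let Aᵢ (for i ∈ {1, 2, 3}) be the placements that put package i in its forbidden locker. Any j of these fix j positions, leaving (7−j)! ways to fill the rest, and there are C(3,j) ways to pick which j.
By inclusion–exclusion, the number of valid placements is Σ_{j=0}^{3} (−1)^j C(3,j)·(7−j)!.
Computing: 5040 − 2160 + 360 − 24 = 3216.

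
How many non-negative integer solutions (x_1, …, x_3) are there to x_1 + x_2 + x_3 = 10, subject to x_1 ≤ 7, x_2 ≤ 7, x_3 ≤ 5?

Without the upper bounds there are C(12,2) = 66 ways to split 10 among 3 variables.
Subtract solutions that violate a single cap (substitute x_i' = x_i − (cap_i+1)): x_1 ≥ 8 gives C(4,2) = 6; x_2 ≥ 8 gives C(4,2) = 6; x_3 ≥ 6 gives C(6,2) = 15. Together 27.
No two caps can be exceeded simultaneously, so the pair terms are all 0.
By inclusion–exclusion the count is 66 − 27 + 0 = 39.

39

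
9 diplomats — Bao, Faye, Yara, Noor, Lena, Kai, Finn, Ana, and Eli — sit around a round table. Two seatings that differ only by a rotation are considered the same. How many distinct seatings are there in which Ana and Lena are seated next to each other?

Glue Ana and Lena into a block (2 internal orders). Seating 8 units around a circle gives (7)! arrangements.
So 2 × (7)! = 2 × 5040 = 10080.

10080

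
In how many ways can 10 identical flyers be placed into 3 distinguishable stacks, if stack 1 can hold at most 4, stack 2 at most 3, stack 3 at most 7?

Ignoring the caps, the number of non-negative solutions to x_1+…+x_3 = 10 is C(12,2) = 66.
Subtract solutions that violate a single cap (substitute x_i' = x_i − (cap_i+1)): x_1 ≥ 5 gives C(7,2) = 21; x_2 ≥ 4 gives C(8,2) = 28; x_3 ≥ 8 gives C(4,2) = 6. Together 55.
Add back pairs where two caps are both exceeded: 3 + 0 + 0 = 3.
By inclusion–exclusion the count is 66 − 55 + 3 = 14.

14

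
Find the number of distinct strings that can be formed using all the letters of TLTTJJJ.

TLTTJJJ has 7 letters with J appearing 3 times and T appearing 3 times.
Dividing 7! = 5040 by 3!·3! = 36 for the repeated letters gives 140.

140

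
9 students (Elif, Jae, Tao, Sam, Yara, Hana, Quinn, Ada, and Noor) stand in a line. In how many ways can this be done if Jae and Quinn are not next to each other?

Of the 9! = 362880 arrangements, those with Jae and Quinn adjacent number 2 × 8! = 80640 (treat the pair as a block with 2 internal orders).
So 362880 − 80640 = 282240 arrangements keep them apart.

282240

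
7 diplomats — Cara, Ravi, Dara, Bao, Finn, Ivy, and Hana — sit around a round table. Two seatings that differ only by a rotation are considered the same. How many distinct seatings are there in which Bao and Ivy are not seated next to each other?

Without the restriction there are (6)! = 720 seatings.
Those with Bao next to Ivy: fuse the pair into one unit and seat 6 units around a circle — 2·(5)! = 240.
Subtracting, 720 − 240 = 480.

480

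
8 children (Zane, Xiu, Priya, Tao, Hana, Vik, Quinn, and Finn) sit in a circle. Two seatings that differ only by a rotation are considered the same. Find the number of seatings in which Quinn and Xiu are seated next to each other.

Treat {Quinn, Xiu} as one unit (2 internal orders) and seat the resulting 7 units around the table: (6)! circular arrangements.
So 2 × (6)! = 2 × 720 = 1440.

1440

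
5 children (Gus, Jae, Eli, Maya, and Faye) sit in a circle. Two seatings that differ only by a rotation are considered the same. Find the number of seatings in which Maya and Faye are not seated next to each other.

All circular seatings of 5 people number (4)! = 24.
Seatings with Maya beside Faye: treat them as a block with 2 internal orders, giving 2 × (3)! = 12.
Subtracting, 24 − 12 = 12.

12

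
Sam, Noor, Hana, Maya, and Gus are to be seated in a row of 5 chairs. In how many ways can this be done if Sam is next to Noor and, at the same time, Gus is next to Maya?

24

Treat {Sam,Noor} as one block (2 orders) and {Gus,Maya} as another (2 orders).
That leaves 3 units to arrange: 2 × 2 × 3! = 4 × 6 = 24.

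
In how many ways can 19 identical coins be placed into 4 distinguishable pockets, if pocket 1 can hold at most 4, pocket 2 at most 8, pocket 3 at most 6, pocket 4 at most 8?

Without the upper bounds there are C(22,3) = 1540 ways to split 19 among 4 pockets.
Subtract solutions that violate a single cap (substitute x_i' = x_i − (cap_i+1)): x_1 ≥ 5 gives C(17,3) = 680; x_2 ≥ 9 gives C(13,3) = 286; x_3 ≥ 7 gives C(15,3) = 455; x_4 ≥ 9 gives C(13,3) = 286. Together 1707.
Add back pairs where two caps are both exceeded: 56 + 120 + 56 + 20 + 4 + 20 = 276.
By inclusion–exclusion the count is 1540 − 1707 + 276 = 109.

109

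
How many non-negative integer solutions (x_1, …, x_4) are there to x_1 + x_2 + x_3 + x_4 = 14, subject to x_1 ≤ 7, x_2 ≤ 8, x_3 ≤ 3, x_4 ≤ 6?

168

Without the upper bounds there are C(17,3) = 680 ways to split 14 among 4 variables.
Subtract solutions that violate a single cap (substitute x_i' = x_i − (cap_i+1)): x_1 ≥ 8 gives C(9,3) = 84; x_2 ≥ 9 gives C(8,3) = 56; x_3 ≥ 4 gives C(13,3) = 286; x_4 ≥ 7 gives C(10,3) = 120. Together 546.
Add back pairs where two caps are both exceeded: 0 + 10 + 0 + 4 + 0 + 20 = 34.
By inclusion–exclusion the count is 680 − 546 + 34 = 168.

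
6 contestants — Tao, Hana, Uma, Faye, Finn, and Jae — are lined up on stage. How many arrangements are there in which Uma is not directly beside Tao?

There are 6! = 720 arrangements in all. If Uma and Tao are adjacent, merging them into one block gives 2·(5)! = 240 arrangements.
So 720 − 240 = 480 arrangements keep them apart.

480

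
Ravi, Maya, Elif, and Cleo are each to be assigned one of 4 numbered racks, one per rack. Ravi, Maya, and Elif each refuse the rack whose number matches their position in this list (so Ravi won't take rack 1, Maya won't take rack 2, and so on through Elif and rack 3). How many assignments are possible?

Let Aᵢ (for i ∈ {1, 2, 3}) be the placements that put person i in their forbidden rack. Any j of these fix j positions, leaving (4−j)! ways to fill the rest, and there are C(3,j) ways to pick which j.
By inclusion–exclusion, the number of valid placements is Σ_{j=0}^{3} (−1)^j C(3,j)·(4−j)!.
Computing: 24 − 18 + 6 − 1 = 11.

11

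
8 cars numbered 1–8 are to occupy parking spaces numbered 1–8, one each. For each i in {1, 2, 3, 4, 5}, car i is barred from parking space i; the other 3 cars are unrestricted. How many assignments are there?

21234

Let Aᵢ (for 1 ≤ i ≤ 5) be the placements that put car i in its forbidden parking space. Any j of these fix j positions, leaving (8−j)! ways to fill the rest, and there are C(5,j) ways to pick which j.
By inclusion–exclusion, the number of valid placements is Σ_{j=0}^{5} (−1)^j C(5,j)·(8−j)!.
Computing: 40320 − 25200 + 7200 − 1200 + 120 − 6 = 21234.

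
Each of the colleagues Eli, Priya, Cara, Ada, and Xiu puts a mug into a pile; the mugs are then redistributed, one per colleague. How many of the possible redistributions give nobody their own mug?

44

This is the derangement count D_5: permutations of 5 items with no fixed point.
By inclusion–exclusion this is Σ_{j=0}^{5} (−1)^j C(5,j)·(5−j)!.
Computing: 120 − 120 + 60 − 20 + 5 − 1 = 44.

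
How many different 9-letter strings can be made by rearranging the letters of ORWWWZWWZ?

1512

Letter multiplicities in ORWWWZWWZ: O×1, R×1, W×5, Z×2.
The number of distinct arrangements is 9!/(5!·2!) = 362880/240 = 1512.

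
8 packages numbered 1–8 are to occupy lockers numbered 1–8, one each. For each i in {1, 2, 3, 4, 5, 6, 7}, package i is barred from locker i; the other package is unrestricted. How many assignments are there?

Let Aᵢ (for 1 ≤ i ≤ 7) be the placements that put package i in its forbidden locker. Any j of these fix j positions, leaving (8−j)! ways to fill the rest, and there are C(7,j) ways to pick which j.
By inclusion–exclusion, the number of valid placements is Σ_{j=0}^{7} (−1)^j C(7,j)·(8−j)!.
Computing: 40320 − 35280 + 15120 − 4200 + 840 − 126 + 14 − 1 = 16687.

16687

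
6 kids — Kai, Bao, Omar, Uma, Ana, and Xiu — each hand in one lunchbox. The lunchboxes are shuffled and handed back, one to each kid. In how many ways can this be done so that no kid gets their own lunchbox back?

This is the derangement count D_6: permutations of 6 items with no fixed point.
By inclusion–exclusion this is Σ_{j=0}^{6} (−1)^j C(6,j)·(6−j)!.
Computing: 720 − 720 + 360 − 120 + 30 − 6 + 1 = 265.

265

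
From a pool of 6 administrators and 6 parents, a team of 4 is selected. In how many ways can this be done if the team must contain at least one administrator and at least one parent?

Unrestricted: C(12,4) = 495 ways to pick any 4 of the 12.
Subtract selections that omit an entire group: no administrators → C(6,4) = 15; no parents → C(6,4) = 15.
Both groups omitted at once is impossible, so 495 − 30 = 465.

465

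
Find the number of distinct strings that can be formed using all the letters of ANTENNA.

The 7 letters of ANTENNA have repeats: A appearing twice and N appearing 3 times.
So there are 7! / (3!·2!) = 420 distinguishable arrangements.

420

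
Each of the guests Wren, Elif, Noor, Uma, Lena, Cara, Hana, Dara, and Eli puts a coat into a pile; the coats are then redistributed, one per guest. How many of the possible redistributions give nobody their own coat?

133496

This is the derangement count D_9: permutations of 9 items with no fixed point.
By inclusion–exclusion this is Σ_{j=0}^{9} (−1)^j C(9,j)·(9−j)!.
Computing: 362880 − 362880 + 181440 − 60480 + 15120 − 3024 + 504 − 72 + 9 − 1 = 133496.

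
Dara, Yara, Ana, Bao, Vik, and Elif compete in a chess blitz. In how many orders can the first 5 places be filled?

720

This is an ordered selection of 5 from 6: P(6,5).
That gives 6 × 5 × 4 × 3 × 2 = 720.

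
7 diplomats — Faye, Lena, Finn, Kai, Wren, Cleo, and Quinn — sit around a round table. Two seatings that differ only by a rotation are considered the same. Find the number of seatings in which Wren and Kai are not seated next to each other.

480

All circular seatings of 7 people number (6)! = 720.
Those with Wren next to Kai: fuse the pair into one unit and seat 6 units around a circle — 2·(5)! = 240.
Subtracting, 720 − 240 = 480.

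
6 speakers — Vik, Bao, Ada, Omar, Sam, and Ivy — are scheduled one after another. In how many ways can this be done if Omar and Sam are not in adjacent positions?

Of the 6! = 720 arrangements, those with Omar and Sam adjacent number 2 × 5! = 240 (treat the pair as a block with 2 internal orders).
Complementary counting: 720 − 240 = 480.

480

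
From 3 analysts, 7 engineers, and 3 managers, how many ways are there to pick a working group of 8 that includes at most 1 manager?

405

Split by how many managers are chosen (0 through 1).
Sum: C(3,0)·C(10,8) + C(3,1)·C(10,7) = 45 + 360 = 405.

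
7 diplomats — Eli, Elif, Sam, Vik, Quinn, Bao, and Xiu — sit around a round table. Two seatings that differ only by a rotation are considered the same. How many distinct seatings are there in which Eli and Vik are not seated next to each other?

480

Without the restriction there are (6)! = 720 seatings.
Those with Eli next to Vik: fuse the pair into one unit and seat 6 units around a circle — 2·(5)! = 240.
Subtracting, 720 − 240 = 480.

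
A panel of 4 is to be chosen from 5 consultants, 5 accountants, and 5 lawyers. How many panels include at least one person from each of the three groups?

750

Total 4-person selections from all 15: C(15,4) = 1365.
Subtract selections that omit an entire group: no consultants → C(10,4) = 210; no accountants → C(10,4) = 210; no lawyers → C(10,4) = 210.
Add back selections omitting two groups (i.e. drawn from a single group): C(5,4) + C(5,4) + C(5,4) = 15.
By inclusion–exclusion: 1365 − 630 + 15 = 750.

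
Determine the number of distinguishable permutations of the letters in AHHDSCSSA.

AHHDSCSSA has 9 letters with A appearing twice, H appearing twice, and S appearing 3 times.
Dividing 9! = 362880 by 3!·2!·2! = 24 for the repeated letters gives 15120.

15120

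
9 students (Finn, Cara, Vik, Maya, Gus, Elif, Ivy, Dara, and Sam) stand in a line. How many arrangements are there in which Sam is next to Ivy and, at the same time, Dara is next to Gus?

Treat {Sam,Ivy} as one block (2 orders) and {Dara,Gus} as another (2 orders).
That leaves 7 units to arrange: 2 × 2 × 7! = 4 × 5040 = 20160.

20160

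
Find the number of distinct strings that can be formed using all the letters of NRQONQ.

180

The 6 letters of NRQONQ have repeats: N appearing twice and Q appearing twice.
So there are 6! / (2!·2!) = 180 distinguishable arrangements.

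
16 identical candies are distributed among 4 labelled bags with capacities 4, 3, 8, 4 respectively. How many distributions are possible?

Without the upper bounds there are C(19,3) = 969 ways to split 16 among 4 bags.
Subtract solutions that violate a single cap (substitute x_i' = x_i − (cap_i+1)): x_1 ≥ 5 gives C(14,3) = 364; x_2 ≥ 4 gives C(15,3) = 455; x_3 ≥ 9 gives C(10,3) = 120; x_4 ≥ 5 gives C(14,3) = 364. Together 1303.
Add back pairs where two caps are both exceeded: 120 + 10 + 84 + 20 + 120 + 10 = 364.
Subtract triples: 0 + 10 + 0 + 0 = 10.
By inclusion–exclusion the count is 969 − 1303 + 364 − 10 = 20.

20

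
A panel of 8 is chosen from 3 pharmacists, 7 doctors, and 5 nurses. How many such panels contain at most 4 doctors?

Split by how many doctors are chosen (0 through 4).
Sum: C(7,0)·C(8,8) + C(7,1)·C(8,7) + C(7,2)·C(8,6) + C(7,3)·C(8,5) + C(7,4)·C(8,4) = 1 + 56 + 588 + 1960 + 2450 = 5055.

5055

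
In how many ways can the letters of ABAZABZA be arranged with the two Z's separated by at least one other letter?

315

There are 8!/(4!·2!·2!) = 420 arrangements of ABAZABZA in total.
If the two Z's are adjacent, glue them into one block, leaving 7 items to arrange: (7)!/(4!·2!) = 105 ways.
Hence 420 − 105 = 315.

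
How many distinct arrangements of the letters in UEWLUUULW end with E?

With the last slot taken by E, it remains to arrange the other 8 letters (UWLUUULW).
Those 8 letters have L appearing twice, U appearing 4 times, and W appearing twice, giving (8)!/(4!·2!·2!) = 420.

420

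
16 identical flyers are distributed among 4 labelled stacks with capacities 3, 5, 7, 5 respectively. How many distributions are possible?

By stars and bars, unrestricted non-negative solutions to x_1+…+x_4 = 16 number C(16+3,3) = 969.
Subtract solutions that violate a single cap (substitute x_i' = x_i − (cap_i+1)): x_1 ≥ 4 gives C(15,3) = 455; x_2 ≥ 6 gives C(13,3) = 286; x_3 ≥ 8 gives C(11,3) = 165; x_4 ≥ 6 gives C(13,3) = 286. Together 1192.
Add back pairs where two caps are both exceeded: 84 + 35 + 84 + 10 + 35 + 10 = 258.
Subtract triples: 0 + 1 + 0 + 0 = 1.
By inclusion–exclusion the count is 969 − 1192 + 258 − 1 = 34.

34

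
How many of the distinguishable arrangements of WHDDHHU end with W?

Fix W in the last position and arrange the remaining 6 letters.
Those 6 letters have D appearing twice and H appearing 3 times, giving (6)!/(3!·2!) = 60.

60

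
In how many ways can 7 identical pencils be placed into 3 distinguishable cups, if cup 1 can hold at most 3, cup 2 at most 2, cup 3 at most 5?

9

Ignoring the caps, the number of non-negative solutions to x_1+…+x_3 = 7 is C(9,2) = 36.
Subtract solutions that violate a single cap (substitute x_i' = x_i − (cap_i+1)): x_1 ≥ 4 gives C(5,2) = 10; x_2 ≥ 3 gives C(6,2) = 15; x_3 ≥ 6 gives C(3,2) = 3. Together 28.
Add back pairs where two caps are both exceeded: 1 + 0 + 0 = 1.
By inclusion–exclusion the count is 36 − 28 + 1 = 9.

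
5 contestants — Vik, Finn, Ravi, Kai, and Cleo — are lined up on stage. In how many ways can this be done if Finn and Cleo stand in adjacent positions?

48

Glue Finn and Cleo into one block (2 internal orders), leaving 4 units to arrange in a row.
That gives 2 × 4! = 2 × 24 = 48.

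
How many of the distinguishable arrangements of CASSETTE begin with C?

630

Fix C in the first position and arrange the remaining 7 letters.
Those 7 letters have E appearing twice, S appearing twice, and T appearing twice, giving (7)!/(2!·2!·2!) = 630.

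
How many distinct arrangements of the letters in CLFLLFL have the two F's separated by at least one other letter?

75

Total arrangements of CLFLLFL: 7!/(4!·2!) = 105.
If the two F's are adjacent, glue them into one block, leaving 6 items to arrange: (6)!/(4!) = 30 ways.
Subtracting, 105 − 30 = 75 arrangements keep the F's apart.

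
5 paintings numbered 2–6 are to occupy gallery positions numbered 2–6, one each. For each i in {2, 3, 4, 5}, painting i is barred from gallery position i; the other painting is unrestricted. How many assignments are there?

53

Let Aᵢ (for 2 ≤ i ≤ 5) be the placements that put painting i in its forbidden gallery position. Any j of these fix j positions, leaving (5−j)! ways to fill the rest, and there are C(4,j) ways to pick which j.
By inclusion–exclusion, the number of valid placements is Σ_{j=0}^{4} (−1)^j C(4,j)·(5−j)!.
Computing: 120 − 96 + 36 − 8 + 1 = 53.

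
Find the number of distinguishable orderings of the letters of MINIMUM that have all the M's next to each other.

Treat the 3 copies of M as a single block. The multiset to arrange is then {MMM, I, I, N, U}, 5 items in all.
That gives (5)!/(2!) = 60 arrangements.

60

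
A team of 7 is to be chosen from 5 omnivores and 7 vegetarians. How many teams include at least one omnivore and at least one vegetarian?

791

Unrestricted: C(12,7) = 792 ways to pick any 7 of the 12.
Subtract selections that omit an entire group: no omnivores → C(7,7) = 1; no vegetarians → C(5,7) = 0.
Both groups omitted at once is impossible, so 792 − 1 = 791.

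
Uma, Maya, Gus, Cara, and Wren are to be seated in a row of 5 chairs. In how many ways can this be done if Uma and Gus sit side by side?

Place the 3 others and the Uma-Gus pair as 4 objects in a line; the pair has 2 internal arrangements.
So the count is 2·(4)! = 48.

48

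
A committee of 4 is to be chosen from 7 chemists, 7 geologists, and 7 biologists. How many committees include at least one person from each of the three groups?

3087

With no constraint there are C(21,4) = 5985 possible selections.
Subtract selections that omit an entire group: no chemists → C(14,4) = 1001; no geologists → C(14,4) = 1001; no biologists → C(14,4) = 1001.
Add back selections omitting two groups (i.e. drawn from a single group): C(7,4) + C(7,4) + C(7,4) = 105.
By inclusion–exclusion: 5985 − 3003 + 105 = 3087.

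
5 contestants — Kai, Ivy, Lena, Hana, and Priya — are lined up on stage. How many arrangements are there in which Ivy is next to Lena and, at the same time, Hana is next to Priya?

24

Treat {Ivy,Lena} as one block (2 orders) and {Hana,Priya} as another (2 orders).
That leaves 3 units to arrange: 2 × 2 × 3! = 4 × 6 = 24.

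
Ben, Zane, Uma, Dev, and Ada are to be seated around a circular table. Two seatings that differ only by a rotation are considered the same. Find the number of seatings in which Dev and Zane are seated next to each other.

Glue Dev and Zane into a block (2 internal orders). Seating 4 units around a circle gives (3)! arrangements.
So 2 × (3)! = 2 × 6 = 12.

12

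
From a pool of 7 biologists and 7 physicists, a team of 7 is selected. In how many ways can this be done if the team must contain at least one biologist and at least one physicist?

3430

Unrestricted: C(14,7) = 3432 ways to pick any 7 of the 14.
Subtract selections that omit an entire group: no biologists → C(7,7) = 1; no physicists → C(7,7) = 1.
Both groups omitted at once is impossible, so 3432 − 2 = 3430.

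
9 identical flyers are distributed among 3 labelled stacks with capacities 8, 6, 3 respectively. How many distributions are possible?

27

Ignoring the caps, the number of non-negative solutions to x_1+…+x_3 = 9 is C(11,2) = 55.
Subtract solutions that violate a single cap (substitute x_i' = x_i − (cap_i+1)): x_1 ≥ 9 gives C(2,2) = 1; x_2 ≥ 7 gives C(4,2) = 6; x_3 ≥ 4 gives C(7,2) = 21. Together 28.
No two caps can be exceeded simultaneously, so the pair terms are all 0.
By inclusion–exclusion the count is 55 − 28 + 0 = 27.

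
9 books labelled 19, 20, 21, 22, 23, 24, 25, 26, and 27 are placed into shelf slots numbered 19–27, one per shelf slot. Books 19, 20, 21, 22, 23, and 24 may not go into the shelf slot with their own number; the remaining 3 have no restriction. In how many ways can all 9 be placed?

Let Aᵢ (for 19 ≤ i ≤ 24) be the placements that put book i in its forbidden shelf slot. Any j of these fix j positions, leaving (9−j)! ways to fill the rest, and there are C(6,j) ways to pick which j.
By inclusion–exclusion, the number of valid placements is Σ_{j=0}^{6} (−1)^j C(6,j)·(9−j)!.
Computing: 362880 − 241920 + 75600 − 14400 + 1800 − 144 + 6 = 183822.

183822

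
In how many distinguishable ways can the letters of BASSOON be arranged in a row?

The 7 letters of BASSOON have repeats: O appearing twice and S appearing twice.
So there are 7! / (2!·2!) = 1260 distinguishable arrangements.

1260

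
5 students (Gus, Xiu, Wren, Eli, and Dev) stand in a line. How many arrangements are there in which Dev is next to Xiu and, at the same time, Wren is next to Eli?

Treat {Dev,Xiu} as one block (2 orders) and {Wren,Eli} as another (2 orders).
That leaves 3 units to arrange: 2 × 2 × 3! = 4 × 6 = 24.

24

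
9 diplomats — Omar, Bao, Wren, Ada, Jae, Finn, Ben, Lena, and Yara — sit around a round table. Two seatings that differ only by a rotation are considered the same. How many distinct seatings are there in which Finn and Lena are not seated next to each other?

Without the restriction there are (8)! = 40320 seatings.
Those with Finn next to Lena: fuse the pair into one unit and seat 8 units around a circle — 2·(7)! = 10080.
Subtracting, 40320 − 10080 = 30240.

30240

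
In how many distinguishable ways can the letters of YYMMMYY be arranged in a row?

The 7 letters of YYMMMYY have repeats: M appearing 3 times and Y appearing 4 times.
So there are 7! / (4!·3!) = 35 distinguishable arrangements.

35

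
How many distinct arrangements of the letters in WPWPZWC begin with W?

180

With the first slot taken by W, it remains to arrange the other 6 letters (PWPZWC).
Those 6 letters have P appearing twice and W appearing twice, giving (6)!/(2!·2!) = 180.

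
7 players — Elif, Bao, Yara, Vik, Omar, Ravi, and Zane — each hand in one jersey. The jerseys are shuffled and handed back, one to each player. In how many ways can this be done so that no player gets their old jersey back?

1854

Let Aᵢ be the assignments in which player i gets their old jersey. We want the size of the complement of A₁∪…∪A_7.
By inclusion–exclusion this is Σ_{j=0}^{7} (−1)^j C(7,j)·(7−j)!.
Computing: 5040 − 5040 + 2520 − 840 + 210 − 42 + 7 − 1 = 1854.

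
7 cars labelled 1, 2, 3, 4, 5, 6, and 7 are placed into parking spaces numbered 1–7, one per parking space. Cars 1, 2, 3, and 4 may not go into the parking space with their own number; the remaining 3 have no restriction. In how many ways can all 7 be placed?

Let Aᵢ (for 1 ≤ i ≤ 4) be the placements that put car i in its forbidden parking space. Any j of these fix j positions, leaving (7−j)! ways to fill the rest, and there are C(4,j) ways to pick which j.
By inclusion–exclusion, the number of valid placements is Σ_{j=0}^{4} (−1)^j C(4,j)·(7−j)!.
Computing: 5040 − 2880 + 720 − 96 + 6 = 2790.

2790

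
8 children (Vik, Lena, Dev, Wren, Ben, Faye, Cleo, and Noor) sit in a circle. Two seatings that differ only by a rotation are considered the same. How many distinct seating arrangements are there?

5040

Seat Vik anywhere (absorbing the rotational symmetry), then permute the other 7: (7)! = 5040.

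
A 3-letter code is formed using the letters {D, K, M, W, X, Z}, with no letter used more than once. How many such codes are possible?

With no repetition, fill the 3 letters in order: 6 choices, then 5, down to 4.
6 × 5 × 4 = 120.

120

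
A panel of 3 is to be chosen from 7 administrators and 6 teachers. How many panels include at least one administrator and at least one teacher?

With no constraint there are C(13,3) = 286 possible selections.
Subtract selections that omit an entire group: no administrators → C(6,3) = 20; no teachers → C(7,3) = 35.
Both groups omitted at once is impossible, so 286 − 55 = 231.

231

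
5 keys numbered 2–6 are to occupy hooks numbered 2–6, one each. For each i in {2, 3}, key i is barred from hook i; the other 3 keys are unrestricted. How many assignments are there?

78

Let Aᵢ (for i ∈ {2, 3}) be the placements that put key i in its forbidden hook. Any j of these fix j positions, leaving (5−j)! ways to fill the rest, and there are C(2,j) ways to pick which j.
By inclusion–exclusion, the number of valid placements is Σ_{j=0}^{2} (−1)^j C(2,j)·(5−j)!.
Computing: 120 − 48 + 6 = 78.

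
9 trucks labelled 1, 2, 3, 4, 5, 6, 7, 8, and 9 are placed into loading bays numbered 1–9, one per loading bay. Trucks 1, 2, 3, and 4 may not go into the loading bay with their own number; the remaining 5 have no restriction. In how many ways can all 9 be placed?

Let Aᵢ (for 1 ≤ i ≤ 4) be the placements that put truck i in its forbidden loading bay. Any j of these fix j positions, leaving (9−j)! ways to fill the rest, and there are C(4,j) ways to pick which j.
By inclusion–exclusion, the number of valid placements is Σ_{j=0}^{4} (−1)^j C(4,j)·(9−j)!.
Computing: 362880 − 161280 + 30240 − 2880 + 120 = 229080.

229080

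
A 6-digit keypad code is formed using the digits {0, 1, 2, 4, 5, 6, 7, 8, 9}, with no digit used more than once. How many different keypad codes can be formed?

60480

This is a permutation of 6 out of 9: P(9,6) = 9!/3!.
That product is 9 × 8 × 7 × 6 × 5 × 4 = 60480.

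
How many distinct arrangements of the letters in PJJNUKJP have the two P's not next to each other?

2520

There are 8!/(3!·2!) = 3360 arrangements of PJJNUKJP in total.
Arrangements with the P's together: treat PP as one letter, giving (7)!/(3!) = 840.
Subtracting, 3360 − 840 = 2520 arrangements keep the P's apart.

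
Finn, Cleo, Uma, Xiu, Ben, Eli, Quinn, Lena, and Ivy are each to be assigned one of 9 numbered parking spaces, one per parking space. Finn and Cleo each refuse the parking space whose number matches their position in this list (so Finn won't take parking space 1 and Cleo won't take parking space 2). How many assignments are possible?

Let Aᵢ (for i ∈ {1, 2}) be the placements that put person i in their forbidden parking space. Any j of these fix j positions, leaving (9−j)! ways to fill the rest, and there are C(2,j) ways to pick which j.
By inclusion–exclusion, the number of valid placements is Σ_{j=0}^{2} (−1)^j C(2,j)·(9−j)!.
Computing: 362880 − 80640 + 5040 = 287280.

287280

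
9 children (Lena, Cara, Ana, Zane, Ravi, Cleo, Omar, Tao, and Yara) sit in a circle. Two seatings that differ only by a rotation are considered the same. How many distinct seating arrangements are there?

40320

Seat Lena anywhere (absorbing the rotational symmetry), then permute the other 8: (8)! = 40320.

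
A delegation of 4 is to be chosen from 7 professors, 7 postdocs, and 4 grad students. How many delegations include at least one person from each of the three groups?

1470

With no constraint there are C(18,4) = 3060 possible selections.
Subtract selections that omit an entire group: no professors → C(11,4) = 330; no postdocs → C(11,4) = 330; no grad students → C(14,4) = 1001.
Add back selections omitting two groups (i.e. drawn from a single group): C(7,4) + C(7,4) + C(4,4) = 71.
By inclusion–exclusion: 3060 − 1661 + 71 = 1470.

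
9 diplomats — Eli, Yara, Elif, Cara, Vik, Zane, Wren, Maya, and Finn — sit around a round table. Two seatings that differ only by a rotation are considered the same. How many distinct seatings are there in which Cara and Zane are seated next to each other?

Glue Cara and Zane into a block (2 internal orders). Seating 8 units around a circle gives (7)! arrangements.
So 2 × (7)! = 2 × 5040 = 10080.

10080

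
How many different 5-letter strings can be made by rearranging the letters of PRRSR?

The 5 letters of PRRSR have repeats: R appearing 3 times.
So there are 5! / (3!) = 20 distinguishable arrangements.

20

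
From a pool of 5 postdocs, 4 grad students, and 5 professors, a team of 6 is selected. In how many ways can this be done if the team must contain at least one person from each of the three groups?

Total 6-person selections from all 14: C(14,6) = 3003.
Subtract selections that omit an entire group: no postdocs → C(9,6) = 84; no grad students → C(10,6) = 210; no professors → C(9,6) = 84.
Add back selections omitting two groups (i.e. drawn from a single group): C(5,6) + C(4,6) + C(5,6) = 0.
By inclusion–exclusion: 3003 − 378 + 0 = 2625.

2625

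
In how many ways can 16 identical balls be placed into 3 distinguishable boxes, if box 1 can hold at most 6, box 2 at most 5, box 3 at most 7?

6

By stars and bars, unrestricted non-negative solutions to x_1+…+x_3 = 16 number C(16+2,2) = 153.
Subtract solutions that violate a single cap (substitute x_i' = x_i − (cap_i+1)): x_1 ≥ 7 gives C(11,2) = 55; x_2 ≥ 6 gives C(12,2) = 66; x_3 ≥ 8 gives C(10,2) = 45. Together 166.
Add back pairs where two caps are both exceeded: 10 + 3 + 6 = 19.
By inclusion–exclusion the count is 153 − 166 + 19 = 6.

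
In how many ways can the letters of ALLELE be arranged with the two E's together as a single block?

20

Treat the 2 copies of E as a single block. The multiset to arrange is then {EE, A, L, L, L}, 5 items in all.
That gives (5)!/(3!) = 20 arrangements.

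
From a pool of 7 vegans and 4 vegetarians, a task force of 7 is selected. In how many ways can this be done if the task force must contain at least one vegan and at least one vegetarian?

Total 7-person selections from all 11: C(11,7) = 330.
Selections missing a whole group: no vegans → C(4,7) = 0; no vegetarians → C(7,7) = 1.
Both groups omitted at once is impossible, so 330 − 1 = 329.

329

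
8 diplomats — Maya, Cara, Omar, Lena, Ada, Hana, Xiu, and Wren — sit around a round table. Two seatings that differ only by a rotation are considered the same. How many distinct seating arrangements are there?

Seat Maya anywhere (absorbing the rotational symmetry), then permute the other 7: (7)! = 5040.

5040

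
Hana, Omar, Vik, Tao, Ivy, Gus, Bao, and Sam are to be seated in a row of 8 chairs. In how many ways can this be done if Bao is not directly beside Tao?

There are 8! = 40320 arrangements in all. If Bao and Tao are adjacent, merging them into one block gives 2·(7)! = 10080 arrangements.
So 40320 − 10080 = 30240 arrangements keep them apart.

30240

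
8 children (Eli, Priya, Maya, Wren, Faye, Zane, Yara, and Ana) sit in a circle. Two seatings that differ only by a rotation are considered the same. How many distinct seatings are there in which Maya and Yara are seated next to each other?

1440

Glue Maya and Yara into a block (2 internal orders). Seating 7 units around a circle gives (6)! arrangements.
So 2 × (6)! = 2 × 720 = 1440.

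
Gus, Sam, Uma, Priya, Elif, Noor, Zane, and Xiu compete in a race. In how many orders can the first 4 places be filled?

There are 8 choices for 1st place, 7 for 2nd, and so on down to 5 for position 4.
That gives 8 × 7 × 6 × 5 = 1680.

1680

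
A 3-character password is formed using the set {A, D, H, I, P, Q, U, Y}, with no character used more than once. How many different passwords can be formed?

336

Choose and order 3 of the 8 symbols: the first character has 8 options, the next 7, then 6.
That product is 8 × 7 × 6 = 336.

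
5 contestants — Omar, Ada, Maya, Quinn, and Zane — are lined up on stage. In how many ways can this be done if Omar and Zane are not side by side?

Of the 5! = 120 arrangements, those with Omar and Zane adjacent number 2 × 4! = 48 (treat the pair as a block with 2 internal orders).
So 120 − 48 = 72 arrangements keep them apart.

72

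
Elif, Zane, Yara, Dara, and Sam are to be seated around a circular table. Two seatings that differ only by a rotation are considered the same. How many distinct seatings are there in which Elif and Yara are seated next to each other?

Treat {Elif, Yara} as one unit (2 internal orders) and seat the resulting 4 units around the table: (3)! circular arrangements.
So 2 × (3)! = 2 × 6 = 12.

12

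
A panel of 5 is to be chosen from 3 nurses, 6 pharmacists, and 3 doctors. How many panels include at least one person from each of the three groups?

540

Total 5-person selections from all 12: C(12,5) = 792.
Subtract selections that omit an entire group: no nurses → C(9,5) = 126; no pharmacists → C(6,5) = 6; no doctors → C(9,5) = 126.
Add back selections omitting two groups (i.e. drawn from a single group): C(3,5) + C(6,5) + C(3,5) = 6.
By inclusion–exclusion: 792 − 258 + 6 = 540.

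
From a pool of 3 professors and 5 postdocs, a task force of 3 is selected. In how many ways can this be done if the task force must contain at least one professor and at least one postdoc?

45

With no constraint there are C(8,3) = 56 possible selections.
Selections missing a whole group: no professors → C(5,3) = 10; no postdocs → C(3,3) = 1.
Both groups omitted at once is impossible, so 56 − 11 = 45.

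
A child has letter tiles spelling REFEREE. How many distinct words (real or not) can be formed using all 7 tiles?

105

Letter multiplicities in REFEREE: E×4, F×1, R×2.
The number of distinct arrangements is 7!/(4!·2!) = 5040/48 = 105.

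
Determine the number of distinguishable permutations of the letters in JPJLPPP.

Letter multiplicities in JPJLPPP: J×2, L×1, P×4.
Dividing 7! = 5040 by 4!·2! = 48 for the repeated letters gives 105.

105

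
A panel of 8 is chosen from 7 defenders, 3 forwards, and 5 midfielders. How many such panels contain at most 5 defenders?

6231

Split by how many defenders are chosen (0 through 5).
Sum: C(7,0)·C(8,8) + C(7,1)·C(8,7) + C(7,2)·C(8,6) + C(7,3)·C(8,5) + C(7,4)·C(8,4) + C(7,5)·C(8,3) = 1 + 56 + 588 + 1960 + 2450 + 1176 = 6231.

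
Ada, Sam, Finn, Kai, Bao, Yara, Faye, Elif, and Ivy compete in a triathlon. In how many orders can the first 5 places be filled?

This is an ordered selection of 5 from 9: P(9,5).
That gives 9 × 8 × 7 × 6 × 5 = 15120.

15120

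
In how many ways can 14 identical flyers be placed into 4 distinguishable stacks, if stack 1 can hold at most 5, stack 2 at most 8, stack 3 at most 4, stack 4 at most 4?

Ignoring the caps, the number of non-negative solutions to x_1+…+x_4 = 14 is C(17,3) = 680.
Subtract solutions that violate a single cap (substitute x_i' = x_i − (cap_i+1)): x_1 ≥ 6 gives C(11,3) = 165; x_2 ≥ 9 gives C(8,3) = 56; x_3 ≥ 5 gives C(12,3) = 220; x_4 ≥ 5 gives C(12,3) = 220. Together 661.
Add back pairs where two caps are both exceeded: 0 + 20 + 20 + 1 + 1 + 35 = 77.
By inclusion–exclusion the count is 680 − 661 + 77 = 96.

96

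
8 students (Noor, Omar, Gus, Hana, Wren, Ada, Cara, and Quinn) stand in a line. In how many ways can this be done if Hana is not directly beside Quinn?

Of the 8! = 40320 arrangements, those with Hana and Quinn adjacent number 2 × 7! = 10080 (treat the pair as a block with 2 internal orders).
So 40320 − 10080 = 30240 arrangements keep them apart.

30240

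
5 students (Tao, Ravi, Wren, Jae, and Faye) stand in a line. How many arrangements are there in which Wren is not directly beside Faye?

Of the 5! = 120 arrangements, those with Wren and Faye adjacent number 2 × 4! = 48 (treat the pair as a block with 2 internal orders).
Complementary counting: 120 − 48 = 72.

72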